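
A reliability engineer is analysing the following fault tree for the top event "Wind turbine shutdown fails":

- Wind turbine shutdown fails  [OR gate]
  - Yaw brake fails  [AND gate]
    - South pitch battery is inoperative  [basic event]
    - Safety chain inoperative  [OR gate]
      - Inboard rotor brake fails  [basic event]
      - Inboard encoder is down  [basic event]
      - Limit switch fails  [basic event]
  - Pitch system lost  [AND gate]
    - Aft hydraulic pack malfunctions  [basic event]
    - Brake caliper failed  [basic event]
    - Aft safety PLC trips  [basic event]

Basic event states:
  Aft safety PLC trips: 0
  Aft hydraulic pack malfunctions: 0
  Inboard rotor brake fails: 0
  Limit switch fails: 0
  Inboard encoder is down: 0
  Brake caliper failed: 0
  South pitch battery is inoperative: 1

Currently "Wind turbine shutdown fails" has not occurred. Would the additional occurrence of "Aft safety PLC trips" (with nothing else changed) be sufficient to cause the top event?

No

Counterfactual: set "Aft safety PLC trips" to occurred.
Safety chain inoperative [OR]: Inboard rotor brake fails=not, Inboard encoder is down=not, Limit switch fails=not → no input occurs → does not occur.
Yaw brake fails [AND]: South pitch battery is inoperative=occurs, Safety chain inoperative=not → not all inputs occur → does not occur.
Pitch system lost [AND]: Aft hydraulic pack malfunctions=not, Brake caliper failed=not, Aft safety PLC trips=occurs → not all inputs occur → does not occur.
Wind turbine shutdown fails [OR]: Yaw brake fails=not, Pitch system lost=not → no input occurs → does not occur.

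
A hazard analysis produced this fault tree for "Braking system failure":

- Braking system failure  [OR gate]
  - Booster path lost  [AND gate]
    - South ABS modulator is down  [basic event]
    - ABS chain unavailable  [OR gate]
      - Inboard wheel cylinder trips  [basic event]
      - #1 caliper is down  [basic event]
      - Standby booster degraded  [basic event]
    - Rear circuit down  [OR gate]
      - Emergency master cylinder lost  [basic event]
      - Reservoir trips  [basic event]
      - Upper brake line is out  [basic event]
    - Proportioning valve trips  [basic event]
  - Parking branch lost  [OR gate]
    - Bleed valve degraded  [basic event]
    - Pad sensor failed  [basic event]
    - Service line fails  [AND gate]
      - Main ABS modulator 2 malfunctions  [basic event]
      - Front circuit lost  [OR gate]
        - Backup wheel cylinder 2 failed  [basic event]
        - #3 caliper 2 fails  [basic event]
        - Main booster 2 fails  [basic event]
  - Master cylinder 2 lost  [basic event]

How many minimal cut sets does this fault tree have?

ABS chain unavailable [OR]: union of children's cut sets → 3 cut set(s).
Rear circuit down [OR]: union of children's cut sets → 3 cut set(s).
Booster path lost [AND]: one cut set from each child combined → 1 × 3 × 3 × 1 = 9 cut set(s).
Front circuit lost [OR]: union of children's cut sets → 3 cut set(s).
Service line fails [AND]: one cut set from each child combined → 1 × 3 = 3 cut set(s).
Parking branch lost [OR]: union of children's cut sets → 5 cut set(s).
Braking system failure [OR]: union of children's cut sets → 15 cut set(s).

15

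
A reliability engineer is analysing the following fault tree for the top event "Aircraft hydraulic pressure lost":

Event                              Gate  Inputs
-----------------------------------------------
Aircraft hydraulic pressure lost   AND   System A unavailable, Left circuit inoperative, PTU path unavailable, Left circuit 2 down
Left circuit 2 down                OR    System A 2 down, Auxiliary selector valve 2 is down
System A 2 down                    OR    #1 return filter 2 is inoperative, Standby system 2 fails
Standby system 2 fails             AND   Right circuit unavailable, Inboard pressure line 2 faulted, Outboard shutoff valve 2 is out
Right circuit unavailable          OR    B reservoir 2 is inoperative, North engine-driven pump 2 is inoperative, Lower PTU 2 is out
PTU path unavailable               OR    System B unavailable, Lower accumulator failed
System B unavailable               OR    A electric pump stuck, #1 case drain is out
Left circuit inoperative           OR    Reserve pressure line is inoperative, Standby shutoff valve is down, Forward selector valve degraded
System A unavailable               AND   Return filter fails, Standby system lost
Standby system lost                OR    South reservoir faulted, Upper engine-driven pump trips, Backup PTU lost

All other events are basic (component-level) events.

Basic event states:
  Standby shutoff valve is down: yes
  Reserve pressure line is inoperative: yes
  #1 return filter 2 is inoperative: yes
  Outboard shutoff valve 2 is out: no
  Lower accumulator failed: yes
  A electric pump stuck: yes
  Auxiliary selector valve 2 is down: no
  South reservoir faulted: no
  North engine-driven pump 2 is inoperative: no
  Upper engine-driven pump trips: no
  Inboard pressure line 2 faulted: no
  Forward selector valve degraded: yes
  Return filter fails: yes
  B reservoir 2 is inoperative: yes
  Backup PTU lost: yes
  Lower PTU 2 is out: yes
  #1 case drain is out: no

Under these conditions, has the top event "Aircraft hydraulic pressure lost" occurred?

Yes

Standby system lost [OR]: South reservoir faulted=not, Upper engine-driven pump trips=not, Backup PTU lost=occurs → at least one input occurs → occurs.
System A unavailable [AND]: Return filter fails=occurs, Standby system lost=occurs → all inputs occur → occurs.
Left circuit inoperative [OR]: Reserve pressure line is inoperative=occurs, Standby shutoff valve is down=occurs, Forward selector valve degraded=occurs → at least one input occurs → occurs.
System B unavailable [OR]: A electric pump stuck=occurs, #1 case drain is out=not → at least one input occurs → occurs.
PTU path unavailable [OR]: System B unavailable=occurs, Lower accumulator failed=occurs → at least one input occurs → occurs.
Right circuit unavailable [OR]: B reservoir 2 is inoperative=occurs, North engine-driven pump 2 is inoperative=not, Lower PTU 2 is out=occurs → at least one input occurs → occurs.
Standby system 2 fails [AND]: Right circuit unavailable=occurs, Inboard pressure line 2 faulted=not, Outboard shutoff valve 2 is out=not → not all inputs occur → does not occur.
System A 2 down [OR]: #1 return filter 2 is inoperative=occurs, Standby system 2 fails=not → at least one input occurs → occurs.
Left circuit 2 down [OR]: System A 2 down=occurs, Auxiliary selector valve 2 is down=not → at least one input occurs → occurs.
Aircraft hydraulic pressure lost [AND]: System A unavailable=occurs, Left circuit inoperative=occurs, PTU path unavailable=occurs, Left circuit 2 down=occurs → all inputs occur → occurs.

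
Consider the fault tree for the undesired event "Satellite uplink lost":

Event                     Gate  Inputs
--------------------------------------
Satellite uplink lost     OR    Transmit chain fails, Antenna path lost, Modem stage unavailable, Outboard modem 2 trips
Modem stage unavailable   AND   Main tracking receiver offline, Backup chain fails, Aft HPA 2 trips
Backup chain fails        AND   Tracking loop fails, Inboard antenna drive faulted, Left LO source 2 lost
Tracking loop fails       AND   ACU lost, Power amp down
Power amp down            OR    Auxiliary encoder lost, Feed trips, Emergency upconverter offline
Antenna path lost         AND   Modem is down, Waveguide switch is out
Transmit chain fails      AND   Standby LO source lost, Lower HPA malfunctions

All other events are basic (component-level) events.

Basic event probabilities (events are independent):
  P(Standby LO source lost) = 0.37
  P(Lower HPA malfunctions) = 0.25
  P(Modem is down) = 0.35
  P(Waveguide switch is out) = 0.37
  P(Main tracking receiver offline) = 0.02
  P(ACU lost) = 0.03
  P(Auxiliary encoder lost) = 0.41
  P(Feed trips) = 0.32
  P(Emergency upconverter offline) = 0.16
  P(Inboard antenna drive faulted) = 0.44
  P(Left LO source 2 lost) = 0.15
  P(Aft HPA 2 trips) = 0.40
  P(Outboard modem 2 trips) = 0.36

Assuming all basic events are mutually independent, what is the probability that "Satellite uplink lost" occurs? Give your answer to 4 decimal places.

P(Transmit chain fails) [AND] = 0.37 × 0.25 = 0.092500
P(Antenna path lost) [AND] = 0.35 × 0.37 = 0.129500
P(Power amp down) [OR] = 1 − (1−0.41) × (1−0.32) × (1−0.16) = 0.662992
P(Tracking loop fails) [AND] = 0.03 × 0.662992 = 0.019890
P(Backup chain fails) [AND] = 0.019890 × 0.44 × 0.15 = 0.001313
P(Modem stage unavailable) [AND] = 0.02 × 0.001313 × 0.40 = 0.000011
P(Satellite uplink lost) [OR] = 1 − (1−0.092500) × (1−0.129500) × (1−0.000011) × (1−0.36) = 0.494419
Rounded to 4 decimal places: P(Satellite uplink lost) ≈ 0.4944.

0.4944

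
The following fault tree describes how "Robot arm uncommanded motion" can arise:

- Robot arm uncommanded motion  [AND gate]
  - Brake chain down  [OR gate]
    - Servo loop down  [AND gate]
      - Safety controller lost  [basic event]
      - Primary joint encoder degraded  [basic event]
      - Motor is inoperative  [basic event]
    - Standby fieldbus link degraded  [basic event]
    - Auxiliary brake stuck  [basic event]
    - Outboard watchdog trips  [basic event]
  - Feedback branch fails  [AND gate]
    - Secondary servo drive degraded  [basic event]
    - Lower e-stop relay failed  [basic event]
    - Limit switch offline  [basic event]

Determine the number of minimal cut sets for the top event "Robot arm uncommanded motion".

Servo loop down [AND]: one cut set from each child combined → 1 × 1 × 1 = 1 cut set(s).
Brake chain down [OR]: union of children's cut sets → 4 cut set(s).
Feedback branch fails [AND]: one cut set from each child combined → 1 × 1 × 1 = 1 cut set(s).
Robot arm uncommanded motion [AND]: one cut set from each child combined → 4 × 1 = 4 cut set(s).
Minimal cut sets: {Limit switch offline, Lower e-stop relay failed, Motor is inoperative, Primary joint encoder degraded, Safety controller lost, Secondary servo drive degraded}; {Limit switch offline, Lower e-stop relay failed, Secondary servo drive degraded, Standby fieldbus link degraded}; {Auxiliary brake stuck, Limit switch offline, Lower e-stop relay failed, Secondary servo drive degraded}; {Limit switch offline, Lower e-stop relay failed, Outboard watchdog trips, Secondary servo drive degraded}.

4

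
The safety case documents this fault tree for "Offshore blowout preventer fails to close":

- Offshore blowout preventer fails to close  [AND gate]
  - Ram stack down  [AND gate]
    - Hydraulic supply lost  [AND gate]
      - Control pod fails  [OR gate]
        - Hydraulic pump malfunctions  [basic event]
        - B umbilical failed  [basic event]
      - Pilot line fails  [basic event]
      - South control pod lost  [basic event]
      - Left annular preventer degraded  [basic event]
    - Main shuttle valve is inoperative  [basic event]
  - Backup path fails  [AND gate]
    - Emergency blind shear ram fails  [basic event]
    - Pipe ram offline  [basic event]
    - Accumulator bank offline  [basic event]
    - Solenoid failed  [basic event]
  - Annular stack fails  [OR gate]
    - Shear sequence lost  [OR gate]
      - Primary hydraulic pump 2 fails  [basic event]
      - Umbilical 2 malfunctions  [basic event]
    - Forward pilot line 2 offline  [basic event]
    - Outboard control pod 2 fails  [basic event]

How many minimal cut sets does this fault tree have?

8

Control pod fails [OR]: union of children's cut sets → 2 cut set(s).
Hydraulic supply lost [AND]: one cut set from each child combined → 2 × 1 × 1 × 1 = 2 cut set(s).
Ram stack down [AND]: one cut set from each child combined → 2 × 1 = 2 cut set(s).
Backup path fails [AND]: one cut set from each child combined → 1 × 1 × 1 × 1 = 1 cut set(s).
Shear sequence lost [OR]: union of children's cut sets → 2 cut set(s).
Annular stack fails [OR]: union of children's cut sets → 4 cut set(s).
Offshore blowout preventer fails to close [AND]: one cut set from each child combined → 2 × 1 × 4 = 8 cut set(s).
Minimal cut sets: {Accumulator bank offline, Emergency blind shear ram fails, Hydraulic pump malfunctions, Left annular preventer degraded, Main shuttle valve is inoperative, Pilot line fails, Pipe ram offline, Primary hydraulic pump 2 fails, Solenoid failed, South control pod lost}; {Accumulator bank offline, Emergency blind shear ram fails, Hydraulic pump malfunctions, Left annular preventer degraded, Main shuttle valve is inoperative, Pilot line fails, Pipe ram offline, Solenoid failed, South control pod lost, Umbilical 2 malfunctions}; {Accumulator bank offline, Emergency blind shear ram fails, Forward pilot line 2 offline, Hydraulic pump malfunctions, Left annular preventer degraded, Main shuttle valve is inoperative, Pilot line fails, Pipe ram offline, Solenoid failed, South control pod lost}; {Accumulator bank offline, Emergency blind shear ram fails, Hydraulic pump malfunctions, Left annular preventer degraded, Main shuttle valve is inoperative, Outboard control pod 2 fails, Pilot line fails, Pipe ram offline, Solenoid failed, South control pod lost}; {Accumulator bank offline, B umbilical failed, Emergency blind shear ram fails, Left annular preventer degraded, Main shuttle valve is inoperative, Pilot line fails, Pipe ram offline, Primary hydraulic pump 2 fails, Solenoid failed, South control pod lost}; {Accumulator bank offline, B umbilical failed, Emergency blind shear ram fails, Left annular preventer degraded, Main shuttle valve is inoperative, Pilot line fails, Pipe ram offline, Solenoid failed, South control pod lost, Umbilical 2 malfunctions}; {Accumulator bank offline, B umbilical failed, Emergency blind shear ram fails, Forward pilot line 2 offline, Left annular preventer degraded, Main shuttle valve is inoperative, Pilot line fails, Pipe ram offline, Solenoid failed, South control pod lost}; {Accumulator bank offline, B umbilical failed, Emergency blind shear ram fails, Left annular preventer degraded, Main shuttle valve is inoperative, Outboard control pod 2 fails, Pilot line fails, Pipe ram offline, Solenoid failed, South control pod lost}.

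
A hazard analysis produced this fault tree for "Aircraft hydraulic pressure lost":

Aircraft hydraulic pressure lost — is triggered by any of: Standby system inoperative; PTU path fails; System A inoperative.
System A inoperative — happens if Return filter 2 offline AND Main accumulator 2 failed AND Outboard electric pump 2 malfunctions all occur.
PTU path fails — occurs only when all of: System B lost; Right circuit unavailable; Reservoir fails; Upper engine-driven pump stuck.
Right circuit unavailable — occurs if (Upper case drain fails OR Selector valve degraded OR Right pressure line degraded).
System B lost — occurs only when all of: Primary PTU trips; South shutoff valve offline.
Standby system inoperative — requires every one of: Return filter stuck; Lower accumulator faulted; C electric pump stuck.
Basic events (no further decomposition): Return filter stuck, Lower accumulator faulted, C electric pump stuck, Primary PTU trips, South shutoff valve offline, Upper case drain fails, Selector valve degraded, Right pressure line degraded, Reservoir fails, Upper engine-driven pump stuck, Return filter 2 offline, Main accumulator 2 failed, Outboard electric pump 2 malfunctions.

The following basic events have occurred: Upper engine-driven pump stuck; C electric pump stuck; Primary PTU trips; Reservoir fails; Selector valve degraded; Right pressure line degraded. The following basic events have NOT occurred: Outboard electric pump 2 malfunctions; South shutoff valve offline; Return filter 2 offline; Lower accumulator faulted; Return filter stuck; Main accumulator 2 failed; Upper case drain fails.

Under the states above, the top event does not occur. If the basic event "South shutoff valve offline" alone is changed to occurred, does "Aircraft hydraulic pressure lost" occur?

Yes

Counterfactual: set "South shutoff valve offline" to occurred.
Standby system inoperative [AND]: Return filter stuck=not, Lower accumulator faulted=not, C electric pump stuck=occurs → not all inputs occur → does not occur.
System B lost [AND]: Primary PTU trips=occurs, South shutoff valve offline=occurs → all inputs occur → occurs.
Right circuit unavailable [OR]: Upper case drain fails=not, Selector valve degraded=occurs, Right pressure line degraded=occurs → at least one input occurs → occurs.
PTU path fails [AND]: System B lost=occurs, Right circuit unavailable=occurs, Reservoir fails=occurs, Upper engine-driven pump stuck=occurs → all inputs occur → occurs.
System A inoperative [AND]: Return filter 2 offline=not, Main accumulator 2 failed=not, Outboard electric pump 2 malfunctions=not → not all inputs occur → does not occur.
Aircraft hydraulic pressure lost [OR]: Standby system inoperative=not, PTU path fails=occurs, System A inoperative=not → at least one input occurs → occurs.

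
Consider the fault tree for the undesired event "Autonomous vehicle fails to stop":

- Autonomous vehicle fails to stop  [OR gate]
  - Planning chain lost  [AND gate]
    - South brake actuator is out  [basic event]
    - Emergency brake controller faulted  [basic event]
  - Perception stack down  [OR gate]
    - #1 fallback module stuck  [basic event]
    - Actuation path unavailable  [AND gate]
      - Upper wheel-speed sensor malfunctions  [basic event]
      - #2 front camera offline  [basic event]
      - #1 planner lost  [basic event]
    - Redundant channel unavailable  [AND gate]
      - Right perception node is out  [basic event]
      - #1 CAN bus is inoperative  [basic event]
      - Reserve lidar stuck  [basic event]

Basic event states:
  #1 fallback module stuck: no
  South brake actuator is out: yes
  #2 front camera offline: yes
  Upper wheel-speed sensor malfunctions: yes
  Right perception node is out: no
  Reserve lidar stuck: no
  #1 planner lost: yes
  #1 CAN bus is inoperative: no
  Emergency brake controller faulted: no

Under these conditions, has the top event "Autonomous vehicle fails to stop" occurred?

Planning chain lost [AND]: South brake actuator is out=occurs, Emergency brake controller faulted=not → not all inputs occur → does not occur.
Actuation path unavailable [AND]: Upper wheel-speed sensor malfunctions=occurs, #2 front camera offline=occurs, #1 planner lost=occurs → all inputs occur → occurs.
Redundant channel unavailable [AND]: Right perception node is out=not, #1 CAN bus is inoperative=not, Reserve lidar stuck=not → not all inputs occur → does not occur.
Perception stack down [OR]: #1 fallback module stuck=not, Actuation path unavailable=occurs, Redundant channel unavailable=not → at least one input occurs → occurs.
Autonomous vehicle fails to stop [OR]: Planning chain lost=not, Perception stack down=occurs → at least one input occurs → occurs.

Yes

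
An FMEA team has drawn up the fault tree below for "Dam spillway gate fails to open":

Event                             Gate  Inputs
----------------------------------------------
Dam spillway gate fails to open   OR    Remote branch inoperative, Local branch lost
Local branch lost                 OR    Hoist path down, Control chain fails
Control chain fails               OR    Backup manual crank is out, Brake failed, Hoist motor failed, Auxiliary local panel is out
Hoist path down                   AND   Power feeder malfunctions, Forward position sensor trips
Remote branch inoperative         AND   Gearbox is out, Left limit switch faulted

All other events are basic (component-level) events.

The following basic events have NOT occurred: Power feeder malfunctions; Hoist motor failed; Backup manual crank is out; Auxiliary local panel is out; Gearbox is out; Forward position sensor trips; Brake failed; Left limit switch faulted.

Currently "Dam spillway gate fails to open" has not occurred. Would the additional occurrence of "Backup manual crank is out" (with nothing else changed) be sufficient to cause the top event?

Yes

Counterfactual: set "Backup manual crank is out" to occurred.
Remote branch inoperative [AND]: Gearbox is out=not, Left limit switch faulted=not → not all inputs occur → does not occur.
Hoist path down [AND]: Power feeder malfunctions=not, Forward position sensor trips=not → not all inputs occur → does not occur.
Control chain fails [OR]: Backup manual crank is out=occurs, Brake failed=not, Hoist motor failed=not, Auxiliary local panel is out=not → at least one input occurs → occurs.
Local branch lost [OR]: Hoist path down=not, Control chain fails=occurs → at least one input occurs → occurs.
Dam spillway gate fails to open [OR]: Remote branch inoperative=not, Local branch lost=occurs → at least one input occurs → occurs.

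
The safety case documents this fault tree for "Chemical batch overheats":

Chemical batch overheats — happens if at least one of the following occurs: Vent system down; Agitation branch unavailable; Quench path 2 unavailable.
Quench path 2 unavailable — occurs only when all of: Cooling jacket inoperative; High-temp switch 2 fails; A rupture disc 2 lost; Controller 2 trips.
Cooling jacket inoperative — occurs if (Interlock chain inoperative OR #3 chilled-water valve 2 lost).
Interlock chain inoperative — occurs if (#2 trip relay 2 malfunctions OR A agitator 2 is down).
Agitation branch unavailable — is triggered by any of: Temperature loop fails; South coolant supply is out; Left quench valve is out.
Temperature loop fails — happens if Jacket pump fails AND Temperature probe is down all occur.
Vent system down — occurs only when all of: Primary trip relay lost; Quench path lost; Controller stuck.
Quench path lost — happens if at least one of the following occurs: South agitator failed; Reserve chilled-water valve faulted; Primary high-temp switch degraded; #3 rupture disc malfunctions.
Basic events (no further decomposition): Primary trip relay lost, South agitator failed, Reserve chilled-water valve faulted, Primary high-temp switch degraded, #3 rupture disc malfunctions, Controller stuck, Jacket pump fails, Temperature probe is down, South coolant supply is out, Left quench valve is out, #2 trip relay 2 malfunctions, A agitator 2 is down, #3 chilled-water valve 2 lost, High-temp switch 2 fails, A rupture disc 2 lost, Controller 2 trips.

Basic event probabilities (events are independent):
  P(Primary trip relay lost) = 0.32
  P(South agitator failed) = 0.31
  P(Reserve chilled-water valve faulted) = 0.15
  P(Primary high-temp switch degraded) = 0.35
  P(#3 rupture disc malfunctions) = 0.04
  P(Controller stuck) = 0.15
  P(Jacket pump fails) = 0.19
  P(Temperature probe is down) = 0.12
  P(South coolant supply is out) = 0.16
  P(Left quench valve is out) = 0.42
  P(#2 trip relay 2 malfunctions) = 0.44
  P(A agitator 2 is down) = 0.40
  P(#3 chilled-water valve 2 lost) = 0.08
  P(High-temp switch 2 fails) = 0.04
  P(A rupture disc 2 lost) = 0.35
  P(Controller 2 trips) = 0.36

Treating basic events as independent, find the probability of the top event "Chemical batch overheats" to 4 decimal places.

0.5400

P(Quench path lost) [OR] = 1 − (1−0.31) × (1−0.15) × (1−0.35) × (1−0.04) = 0.634024
P(Vent system down) [AND] = 0.32 × 0.634024 × 0.15 = 0.030433
P(Temperature loop fails) [AND] = 0.19 × 0.12 = 0.022800
P(Agitation branch unavailable) [OR] = 1 − (1−0.022800) × (1−0.16) × (1−0.42) = 0.523908
P(Interlock chain inoperative) [OR] = 1 − (1−0.44) × (1−0.40) = 0.664000
P(Cooling jacket inoperative) [OR] = 1 − (1−0.664000) × (1−0.08) = 0.690880
P(Quench path 2 unavailable) [AND] = 0.690880 × 0.04 × 0.35 × 0.36 = 0.003482
P(Chemical batch overheats) [OR] = 1 − (1−0.030433) × (1−0.523908) × (1−0.003482) = 0.540004
Rounded to 4 decimal places: P(Chemical batch overheats) ≈ 0.5400.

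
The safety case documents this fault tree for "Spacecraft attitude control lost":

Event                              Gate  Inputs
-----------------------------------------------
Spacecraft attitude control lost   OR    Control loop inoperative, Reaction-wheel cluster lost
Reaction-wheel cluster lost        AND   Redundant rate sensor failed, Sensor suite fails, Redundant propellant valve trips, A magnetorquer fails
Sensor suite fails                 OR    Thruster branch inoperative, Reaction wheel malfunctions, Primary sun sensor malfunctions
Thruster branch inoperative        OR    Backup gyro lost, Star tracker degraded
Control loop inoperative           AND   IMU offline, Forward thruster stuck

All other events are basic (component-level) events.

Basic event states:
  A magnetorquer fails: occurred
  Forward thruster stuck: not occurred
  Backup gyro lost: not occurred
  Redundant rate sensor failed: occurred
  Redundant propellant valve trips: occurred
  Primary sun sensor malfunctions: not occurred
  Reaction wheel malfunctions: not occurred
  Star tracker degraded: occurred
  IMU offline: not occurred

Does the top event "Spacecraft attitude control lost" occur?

Control loop inoperative [AND]: IMU offline=not, Forward thruster stuck=not → not all inputs occur → does not occur.
Thruster branch inoperative [OR]: Backup gyro lost=not, Star tracker degraded=occurs → at least one input occurs → occurs.
Sensor suite fails [OR]: Thruster branch inoperative=occurs, Reaction wheel malfunctions=not, Primary sun sensor malfunctions=not → at least one input occurs → occurs.
Reaction-wheel cluster lost [AND]: Redundant rate sensor failed=occurs, Sensor suite fails=occurs, Redundant propellant valve trips=occurs, A magnetorquer fails=occurs → all inputs occur → occurs.
Spacecraft attitude control lost [OR]: Control loop inoperative=not, Reaction-wheel cluster lost=occurs → at least one input occurs → occurs.

Yes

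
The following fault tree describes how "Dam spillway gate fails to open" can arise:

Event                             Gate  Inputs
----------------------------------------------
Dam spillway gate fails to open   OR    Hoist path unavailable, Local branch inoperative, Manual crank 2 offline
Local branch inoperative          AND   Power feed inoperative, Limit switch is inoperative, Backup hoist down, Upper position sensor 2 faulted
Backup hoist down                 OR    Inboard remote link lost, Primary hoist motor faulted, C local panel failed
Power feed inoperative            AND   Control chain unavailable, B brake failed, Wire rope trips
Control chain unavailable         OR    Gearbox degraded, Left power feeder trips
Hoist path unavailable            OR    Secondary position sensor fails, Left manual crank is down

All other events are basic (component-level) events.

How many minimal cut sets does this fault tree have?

9

Hoist path unavailable [OR]: union of children's cut sets → 2 cut set(s).
Control chain unavailable [OR]: union of children's cut sets → 2 cut set(s).
Power feed inoperative [AND]: one cut set from each child combined → 2 × 1 × 1 = 2 cut set(s).
Backup hoist down [OR]: union of children's cut sets → 3 cut set(s).
Local branch inoperative [AND]: one cut set from each child combined → 2 × 1 × 3 × 1 = 6 cut set(s).
Dam spillway gate fails to open [OR]: union of children's cut sets → 9 cut set(s).
Minimal cut sets: {Secondary position sensor fails}; {Left manual crank is down}; {B brake failed, Gearbox degraded, Inboard remote link lost, Limit switch is inoperative, Upper position sensor 2 faulted, Wire rope trips}; {B brake failed, Gearbox degraded, Limit switch is inoperative, Primary hoist motor faulted, Upper position sensor 2 faulted, Wire rope trips}; {B brake failed, C local panel failed, Gearbox degraded, Limit switch is inoperative, Upper position sensor 2 faulted, Wire rope trips}; {B brake failed, Inboard remote link lost, Left power feeder trips, Limit switch is inoperative, Upper position sensor 2 faulted, Wire rope trips}; {B brake failed, Left power feeder trips, Limit switch is inoperative, Primary hoist motor faulted, Upper position sensor 2 faulted, Wire rope trips}; {B brake failed, C local panel failed, Left power feeder trips, Limit switch is inoperative, Upper position sensor 2 faulted, Wire rope trips}; {Manual crank 2 offline}.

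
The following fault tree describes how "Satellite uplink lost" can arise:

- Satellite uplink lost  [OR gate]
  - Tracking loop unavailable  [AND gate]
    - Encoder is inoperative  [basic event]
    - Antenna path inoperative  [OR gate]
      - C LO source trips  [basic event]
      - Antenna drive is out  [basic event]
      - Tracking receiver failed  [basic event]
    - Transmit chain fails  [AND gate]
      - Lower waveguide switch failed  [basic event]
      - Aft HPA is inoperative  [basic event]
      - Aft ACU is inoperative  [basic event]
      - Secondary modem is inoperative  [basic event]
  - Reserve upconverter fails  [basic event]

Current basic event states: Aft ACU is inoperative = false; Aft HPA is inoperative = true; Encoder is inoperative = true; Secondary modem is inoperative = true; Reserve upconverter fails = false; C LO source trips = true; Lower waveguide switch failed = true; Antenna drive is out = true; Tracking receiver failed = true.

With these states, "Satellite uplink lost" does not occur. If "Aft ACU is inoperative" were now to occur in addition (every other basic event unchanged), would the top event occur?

Counterfactual: set "Aft ACU is inoperative" to occurred.
Antenna path inoperative [OR]: C LO source trips=occurs, Antenna drive is out=occurs, Tracking receiver failed=occurs → at least one input occurs → occurs.
Transmit chain fails [AND]: Lower waveguide switch failed=occurs, Aft HPA is inoperative=occurs, Aft ACU is inoperative=occurs, Secondary modem is inoperative=occurs → all inputs occur → occurs.
Tracking loop unavailable [AND]: Encoder is inoperative=occurs, Antenna path inoperative=occurs, Transmit chain fails=occurs → all inputs occur → occurs.
Satellite uplink lost [OR]: Tracking loop unavailable=occurs, Reserve upconverter fails=not → at least one input occurs → occurs.

Yes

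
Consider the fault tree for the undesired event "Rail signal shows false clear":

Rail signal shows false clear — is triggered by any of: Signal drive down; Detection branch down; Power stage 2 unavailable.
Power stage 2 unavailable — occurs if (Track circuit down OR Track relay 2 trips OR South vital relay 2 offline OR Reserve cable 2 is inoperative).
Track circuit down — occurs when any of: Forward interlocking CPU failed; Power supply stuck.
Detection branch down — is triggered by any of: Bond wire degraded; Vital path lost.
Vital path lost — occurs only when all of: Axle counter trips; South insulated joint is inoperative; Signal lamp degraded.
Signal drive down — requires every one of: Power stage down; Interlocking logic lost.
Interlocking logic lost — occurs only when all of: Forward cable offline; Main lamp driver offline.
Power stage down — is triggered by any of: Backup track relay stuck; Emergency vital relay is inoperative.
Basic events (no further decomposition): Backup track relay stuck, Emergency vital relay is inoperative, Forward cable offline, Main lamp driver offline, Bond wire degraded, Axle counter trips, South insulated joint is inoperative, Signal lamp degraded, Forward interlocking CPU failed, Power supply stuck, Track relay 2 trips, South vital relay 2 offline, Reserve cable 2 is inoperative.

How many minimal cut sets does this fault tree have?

Power stage down [OR]: union of children's cut sets → 2 cut set(s).
Interlocking logic lost [AND]: one cut set from each child combined → 1 × 1 = 1 cut set(s).
Signal drive down [AND]: one cut set from each child combined → 2 × 1 = 2 cut set(s).
Vital path lost [AND]: one cut set from each child combined → 1 × 1 × 1 = 1 cut set(s).
Detection branch down [OR]: union of children's cut sets → 2 cut set(s).
Track circuit down [OR]: union of children's cut sets → 2 cut set(s).
Power stage 2 unavailable [OR]: union of children's cut sets → 5 cut set(s).
Rail signal shows false clear [OR]: union of children's cut sets → 9 cut set(s).
Minimal cut sets: {Backup track relay stuck, Forward cable offline, Main lamp driver offline}; {Emergency vital relay is inoperative, Forward cable offline, Main lamp driver offline}; {Bond wire degraded}; {Axle counter trips, Signal lamp degraded, South insulated joint is inoperative}; {Forward interlocking CPU failed}; {Power supply stuck}; {Track relay 2 trips}; {South vital relay 2 offline}; {Reserve cable 2 is inoperative}.

9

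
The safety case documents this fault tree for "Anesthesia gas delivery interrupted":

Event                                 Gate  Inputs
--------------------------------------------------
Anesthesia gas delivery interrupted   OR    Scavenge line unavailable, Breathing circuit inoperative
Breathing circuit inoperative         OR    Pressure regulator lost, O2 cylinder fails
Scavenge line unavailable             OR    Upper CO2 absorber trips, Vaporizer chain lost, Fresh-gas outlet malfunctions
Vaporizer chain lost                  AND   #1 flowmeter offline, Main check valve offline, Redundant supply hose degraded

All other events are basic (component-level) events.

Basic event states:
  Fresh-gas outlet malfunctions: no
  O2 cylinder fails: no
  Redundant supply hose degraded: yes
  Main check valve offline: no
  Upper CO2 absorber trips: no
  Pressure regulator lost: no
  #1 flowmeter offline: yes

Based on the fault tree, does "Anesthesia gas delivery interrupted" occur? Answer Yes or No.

No

Vaporizer chain lost [AND]: #1 flowmeter offline=occurs, Main check valve offline=not, Redundant supply hose degraded=occurs → not all inputs occur → does not occur.
Scavenge line unavailable [OR]: Upper CO2 absorber trips=not, Vaporizer chain lost=not, Fresh-gas outlet malfunctions=not → no input occurs → does not occur.
Breathing circuit inoperative [OR]: Pressure regulator lost=not, O2 cylinder fails=not → no input occurs → does not occur.
Anesthesia gas delivery interrupted [OR]: Scavenge line unavailable=not, Breathing circuit inoperative=not → no input occurs → does not occur.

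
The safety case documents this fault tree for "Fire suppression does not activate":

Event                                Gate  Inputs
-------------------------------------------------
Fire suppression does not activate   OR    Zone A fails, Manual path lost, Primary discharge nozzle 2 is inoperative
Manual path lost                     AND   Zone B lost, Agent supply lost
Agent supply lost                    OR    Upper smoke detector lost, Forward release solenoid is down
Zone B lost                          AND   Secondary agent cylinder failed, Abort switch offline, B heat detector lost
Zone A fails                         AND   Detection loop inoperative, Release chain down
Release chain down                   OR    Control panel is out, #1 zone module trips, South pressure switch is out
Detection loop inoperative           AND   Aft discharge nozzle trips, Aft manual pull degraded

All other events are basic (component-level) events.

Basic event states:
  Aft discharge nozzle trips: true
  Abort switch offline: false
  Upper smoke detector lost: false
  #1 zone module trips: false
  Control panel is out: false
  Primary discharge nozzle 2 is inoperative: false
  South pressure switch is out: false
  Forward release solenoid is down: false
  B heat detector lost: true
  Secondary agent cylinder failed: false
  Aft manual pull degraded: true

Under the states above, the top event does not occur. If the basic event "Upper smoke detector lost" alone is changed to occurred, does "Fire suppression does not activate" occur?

Counterfactual: set "Upper smoke detector lost" to occurred.
Detection loop inoperative [AND]: Aft discharge nozzle trips=occurs, Aft manual pull degraded=occurs → all inputs occur → occurs.
Release chain down [OR]: Control panel is out=not, #1 zone module trips=not, South pressure switch is out=not → no input occurs → does not occur.
Zone A fails [AND]: Detection loop inoperative=occurs, Release chain down=not → not all inputs occur → does not occur.
Zone B lost [AND]: Secondary agent cylinder failed=not, Abort switch offline=not, B heat detector lost=occurs → not all inputs occur → does not occur.
Agent supply lost [OR]: Upper smoke detector lost=occurs, Forward release solenoid is down=not → at least one input occurs → occurs.
Manual path lost [AND]: Zone B lost=not, Agent supply lost=occurs → not all inputs occur → does not occur.
Fire suppression does not activate [OR]: Zone A fails=not, Manual path lost=not, Primary discharge nozzle 2 is inoperative=not → no input occurs → does not occur.

No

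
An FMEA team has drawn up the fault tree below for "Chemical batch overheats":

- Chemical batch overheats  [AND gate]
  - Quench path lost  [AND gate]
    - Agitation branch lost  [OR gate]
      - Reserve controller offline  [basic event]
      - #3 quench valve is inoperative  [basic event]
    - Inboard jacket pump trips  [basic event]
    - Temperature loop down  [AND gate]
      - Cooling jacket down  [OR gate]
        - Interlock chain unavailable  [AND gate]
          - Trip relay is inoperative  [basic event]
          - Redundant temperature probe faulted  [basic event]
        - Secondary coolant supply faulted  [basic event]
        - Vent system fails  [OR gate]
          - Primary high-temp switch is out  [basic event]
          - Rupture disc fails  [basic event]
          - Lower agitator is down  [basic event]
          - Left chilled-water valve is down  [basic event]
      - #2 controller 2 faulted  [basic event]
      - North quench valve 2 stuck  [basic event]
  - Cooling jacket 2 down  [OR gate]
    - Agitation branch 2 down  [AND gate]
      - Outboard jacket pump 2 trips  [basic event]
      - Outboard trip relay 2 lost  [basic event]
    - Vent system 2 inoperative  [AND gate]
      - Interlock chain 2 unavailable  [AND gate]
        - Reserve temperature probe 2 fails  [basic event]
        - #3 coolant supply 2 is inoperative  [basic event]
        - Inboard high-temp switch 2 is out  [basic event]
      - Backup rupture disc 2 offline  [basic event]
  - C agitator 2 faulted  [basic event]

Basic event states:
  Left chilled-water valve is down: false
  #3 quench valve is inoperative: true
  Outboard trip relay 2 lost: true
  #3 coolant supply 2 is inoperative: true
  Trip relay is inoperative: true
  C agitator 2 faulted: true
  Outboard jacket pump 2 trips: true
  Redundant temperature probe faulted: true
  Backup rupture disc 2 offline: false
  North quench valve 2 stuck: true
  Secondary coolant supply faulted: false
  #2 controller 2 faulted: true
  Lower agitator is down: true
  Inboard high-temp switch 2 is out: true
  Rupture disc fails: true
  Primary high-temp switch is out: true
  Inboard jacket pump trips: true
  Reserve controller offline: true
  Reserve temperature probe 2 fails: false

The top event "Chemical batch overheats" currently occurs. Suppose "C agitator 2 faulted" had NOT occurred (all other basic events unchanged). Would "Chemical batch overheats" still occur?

Counterfactual: set "C agitator 2 faulted" to not occurred.
Agitation branch lost [OR]: Reserve controller offline=occurs, #3 quench valve is inoperative=occurs → at least one input occurs → occurs.
Interlock chain unavailable [AND]: Trip relay is inoperative=occurs, Redundant temperature probe faulted=occurs → all inputs occur → occurs.
Vent system fails [OR]: Primary high-temp switch is out=occurs, Rupture disc fails=occurs, Lower agitator is down=occurs, Left chilled-water valve is down=not → at least one input occurs → occurs.
Cooling jacket down [OR]: Interlock chain unavailable=occurs, Secondary coolant supply faulted=not, Vent system fails=occurs → at least one input occurs → occurs.
Temperature loop down [AND]: Cooling jacket down=occurs, #2 controller 2 faulted=occurs, North quench valve 2 stuck=occurs → all inputs occur → occurs.
Quench path lost [AND]: Agitation branch lost=occurs, Inboard jacket pump trips=occurs, Temperature loop down=occurs → all inputs occur → occurs.
Agitation branch 2 down [AND]: Outboard jacket pump 2 trips=occurs, Outboard trip relay 2 lost=occurs → all inputs occur → occurs.
Interlock chain 2 unavailable [AND]: Reserve temperature probe 2 fails=not, #3 coolant supply 2 is inoperative=occurs, Inboard high-temp switch 2 is out=occurs → not all inputs occur → does not occur.
Vent system 2 inoperative [AND]: Interlock chain 2 unavailable=not, Backup rupture disc 2 offline=not → not all inputs occur → does not occur.
Cooling jacket 2 down [OR]: Agitation branch 2 down=occurs, Vent system 2 inoperative=not → at least one input occurs → occurs.
Chemical batch overheats [AND]: Quench path lost=occurs, Cooling jacket 2 down=occurs, C agitator 2 faulted=not → not all inputs occur → does not occur.

No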